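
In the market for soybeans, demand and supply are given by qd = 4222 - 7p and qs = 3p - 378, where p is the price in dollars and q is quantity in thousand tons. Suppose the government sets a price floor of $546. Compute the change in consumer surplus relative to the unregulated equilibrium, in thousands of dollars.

Equilibrium: 4222 - 7p = 3p - 378, so 4600 = 10p and p* = 460, q* = 1002.
Because the floor (546) lies above the market-clearing price, it is binding.
At p = 546: qd = 4222 - 7·546 = 400 and qs = 3·546 - 378 = 1260.
Consumer surplus without the control is ½ · (4222/7 - 460) · 1002 = 502002/7.
With the floor, consumers buy 400 units at 546, so CS = ½ · (4222/7 - 546) · 400 = 80000/7.
Change in consumer surplus = 80000/7 - 502002/7 = -60286.

-60286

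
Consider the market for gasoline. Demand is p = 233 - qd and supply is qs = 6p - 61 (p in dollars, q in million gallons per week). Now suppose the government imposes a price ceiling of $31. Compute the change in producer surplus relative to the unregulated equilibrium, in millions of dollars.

Rearranging demand gives qd = 233 - p. Without the control the market clears where 233 - p = 6p - 61, i.e. p* = 42 and q* = 191.
Since 31 < 42, the ceiling is binding.
At p = 31: qd = 233 - 31 = 202 and qs = 6·31 - 61 = 125.
Producer surplus without the control is ½ · (42 - 61/6) · 191 = 36481/12.
With the ceiling, producers sell 125 units at 31, so PS = ½ · (31 - 61/6) · 125 = 15625/12.
Change in producer surplus = 15625/12 - 36481/12 = -1738.

-1738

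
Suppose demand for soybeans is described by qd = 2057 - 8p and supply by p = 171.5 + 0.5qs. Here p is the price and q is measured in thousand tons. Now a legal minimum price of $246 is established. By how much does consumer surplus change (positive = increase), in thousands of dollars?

-678

Rearranging supply gives qs = 2p - 343. Without the control the market clears where 2057 - 8p = 2p - 343, i.e. p* = 240 and q* = 137.
Because the floor (246) lies above the market-clearing price, it is binding.
At p = 246: qd = 2057 - 8·246 = 89 and qs = 2·246 - 343 = 149.
Consumer surplus without the control is ½ · (257.125 - 240) · 137 = 1173.0625.
With the floor, consumers buy 89 units at 246, so CS = ½ · (257.125 - 246) · 89 = 495.0625.
Change in consumer surplus = 495.0625 - 1173.0625 = -678.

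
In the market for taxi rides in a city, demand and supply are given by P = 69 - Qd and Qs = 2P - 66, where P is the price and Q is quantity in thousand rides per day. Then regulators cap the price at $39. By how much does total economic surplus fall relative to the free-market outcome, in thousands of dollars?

Rearranging demand gives Qd = 69 - P. In a free market, 69 - P = 2P - 66 gives the equilibrium P* = 45, Q* = 24.
Because the ceiling (39) lies below the market-clearing price, it is binding.
At P = 39: Qd = 69 - 39 = 30 and Qs = 2·39 - 66 = 12.
Quantity traded falls to 12. At Q = 12 the demand price is 69 - 12 = 57 and the supply price is (66 + 12)/2 = 39.
Deadweight loss = ½ · (57 - 39) · (24 - 12) = ½ · 18 · 12 = 108.

108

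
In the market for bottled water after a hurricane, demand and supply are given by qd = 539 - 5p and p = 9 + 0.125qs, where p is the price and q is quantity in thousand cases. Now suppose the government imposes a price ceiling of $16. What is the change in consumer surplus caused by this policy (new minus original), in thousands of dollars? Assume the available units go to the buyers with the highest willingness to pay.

Rearranging supply gives qs = 8p - 72. Without the control the market clears where 539 - 5p = 8p - 72, i.e. p* = 47 and q* = 304.
Since 16 < 47, the ceiling is binding.
At p = 16: qd = 539 - 5·16 = 459 and qs = 8·16 - 72 = 56.
Consumer surplus without the control is ½ · (107.8 - 47) · 304 = 9241.6.
With the ceiling, 56 units are sold at 16 (assume they go to the highest-value buyers). The demand price at q = 56 is 96.6, so CS = ½ · [(107.8 - 16) + (96.6 - 16)] · 56 = 4827.2.
Change in consumer surplus = 4827.2 - 9241.6 = -4414.4.

-4414.4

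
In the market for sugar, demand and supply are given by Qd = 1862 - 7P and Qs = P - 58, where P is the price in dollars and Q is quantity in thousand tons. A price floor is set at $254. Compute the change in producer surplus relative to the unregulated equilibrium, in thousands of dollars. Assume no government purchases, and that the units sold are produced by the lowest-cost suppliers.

Without the control the market clears where 1862 - 7P = P - 58, i.e. P* = 240 and Q* = 182.
Because the floor (254) lies above the market-clearing price, it is binding.
At P = 254: Qd = 1862 - 7·254 = 84 and Qs = 254 - 58 = 196.
Producer surplus without the control is ½ · (240 - 58) · 182 = 16562.
With the floor, 84 units are sold at 254. The supply price at Q = 84 is 142, so PS = ½ · [(254 - 58) + (254 - 142)] · 84 = 12936.
Change in producer surplus = 12936 - 16562 = -3626.

-3626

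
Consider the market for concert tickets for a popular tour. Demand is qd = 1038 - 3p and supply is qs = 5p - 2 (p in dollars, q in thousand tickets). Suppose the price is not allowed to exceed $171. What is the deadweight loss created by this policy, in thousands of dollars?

Setting quantity demanded equal to quantity supplied, 1038 - 3p = 5p - 2, gives p* = 130 and q* = 648.
The ceiling of 171 is above the equilibrium price 130, so it is not binding; the market clears at p* = 130, q* = 648.
Since the control does not bind, no trades are prevented and deadweight loss is zero.

0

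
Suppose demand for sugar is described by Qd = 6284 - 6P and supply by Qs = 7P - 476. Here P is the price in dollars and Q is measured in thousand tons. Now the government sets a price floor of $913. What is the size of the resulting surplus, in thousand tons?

Setting quantity demanded equal to quantity supplied, 6284 - 6P = 7P - 476, gives P* = 520 and Q* = 3164.
The floor of 913 is above the equilibrium price 520, so it binds.
At P = 913: Qd = 6284 - 6·913 = 806 and Qs = 7·913 - 476 = 5915.
Surplus = Qs - Qd = 5915 - 806 = 5109.

5109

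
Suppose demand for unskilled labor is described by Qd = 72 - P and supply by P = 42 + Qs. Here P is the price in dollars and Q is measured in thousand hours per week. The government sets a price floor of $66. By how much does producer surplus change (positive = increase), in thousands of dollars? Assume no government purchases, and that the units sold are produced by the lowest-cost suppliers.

13.5

Rearranging supply gives Qs = P - 42. Setting quantity demanded equal to quantity supplied, 72 - P = P - 42, gives P* = 57 and Q* = 15.
Because the floor (66) lies above the market-clearing price, it is binding.
At P = 66: Qd = 72 - 66 = 6 and Qs = 66 - 42 = 24.
Producer surplus without the control is ½ · (57 - 42) · 15 = 112.5.
With the floor, 6 units are sold at 66. The supply price at Q = 6 is 48, so PS = ½ · [(66 - 42) + (66 - 48)] · 6 = 126.
Change in producer surplus = 126 - 112.5 = 13.5.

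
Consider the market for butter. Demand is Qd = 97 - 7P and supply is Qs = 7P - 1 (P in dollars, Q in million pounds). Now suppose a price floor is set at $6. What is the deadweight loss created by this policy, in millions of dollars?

Without the control the market clears where 97 - 7P = 7P - 1, i.e. P* = 7 and Q* = 48.
Since 6 is below P* = 7, the floor does not bind and the free-market outcome prevails.
Since the control does not bind, no trades are prevented and deadweight loss is zero.

0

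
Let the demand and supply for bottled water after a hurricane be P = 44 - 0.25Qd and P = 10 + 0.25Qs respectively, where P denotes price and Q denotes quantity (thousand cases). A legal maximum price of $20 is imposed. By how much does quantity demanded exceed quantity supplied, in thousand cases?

56

Rearranging demand gives Qd = 176 - 4P; rearranging supply gives Qs = 4P - 40. Equilibrium: 176 - 4P = 4P - 40, so 216 = 8P and P* = 27, Q* = 68.
Since 20 < 27, the ceiling is binding.
At P = 20: Qd = 176 - 4·20 = 96 and Qs = 4·20 - 40 = 40.
Shortage = Qd - Qs = 96 - 40 = 56.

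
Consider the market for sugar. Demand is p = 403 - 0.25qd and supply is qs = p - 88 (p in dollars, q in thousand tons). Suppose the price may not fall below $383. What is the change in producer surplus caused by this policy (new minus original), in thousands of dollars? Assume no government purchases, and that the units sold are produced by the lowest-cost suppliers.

-11352

Rearranging demand gives qd = 1612 - 4p. In a free market, 1612 - 4p = p - 88 gives the equilibrium p* = 340, q* = 252.
The floor of 383 is above the equilibrium price 340, so it binds.
At p = 383: qd = 1612 - 4·383 = 80 and qs = 383 - 88 = 295.
Producer surplus without the control is ½ · (340 - 88) · 252 = 31752.
With the floor, 80 units are sold at 383. The supply price at q = 80 is 168, so PS = ½ · [(383 - 88) + (383 - 168)] · 80 = 20400.
Change in producer surplus = 20400 - 31752 = -11352.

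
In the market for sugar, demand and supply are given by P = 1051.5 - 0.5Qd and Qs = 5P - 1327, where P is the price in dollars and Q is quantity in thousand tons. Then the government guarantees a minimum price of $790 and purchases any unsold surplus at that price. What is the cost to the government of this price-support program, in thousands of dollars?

1659000

Rearranging demand gives Qd = 2103 - 2P. Setting quantity demanded equal to quantity supplied, 2103 - 2P = 5P - 1327, gives P* = 490 and Q* = 1123.
The floor of 790 is above the equilibrium price 490, so it binds.
At P = 790: Qd = 2103 - 2·790 = 523 and Qs = 5·790 - 1327 = 2623.
Surplus = Qs - Qd = 2100.
Government expenditure = surplus × support price = 2100 × 790 = 1659000.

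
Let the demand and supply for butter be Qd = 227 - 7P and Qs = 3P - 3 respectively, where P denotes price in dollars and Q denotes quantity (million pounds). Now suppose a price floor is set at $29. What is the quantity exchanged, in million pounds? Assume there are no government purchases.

24

Setting quantity demanded equal to quantity supplied, 227 - 7P = 3P - 3, gives P* = 23 and Q* = 66.
Since 29 > 23, the floor is binding.
At P = 29: Qd = 227 - 7·29 = 24 and Qs = 3·29 - 3 = 84.
The quantity actually transacted is the short side, demand: 24.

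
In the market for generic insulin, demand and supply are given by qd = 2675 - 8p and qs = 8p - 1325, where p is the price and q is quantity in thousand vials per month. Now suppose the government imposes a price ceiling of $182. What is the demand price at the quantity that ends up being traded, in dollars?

Equilibrium: 2675 - 8p = 8p - 1325, so 4000 = 16p and p* = 250, q* = 675.
Since 182 < 250, the ceiling is binding.
At p = 182: qd = 2675 - 8·182 = 1219 and qs = 8·182 - 1325 = 131.
Only 131 units reach the market. On the demand curve, the marginal buyer's willingness to pay at q = 131 is (2675 - 131)/8 = 318.

318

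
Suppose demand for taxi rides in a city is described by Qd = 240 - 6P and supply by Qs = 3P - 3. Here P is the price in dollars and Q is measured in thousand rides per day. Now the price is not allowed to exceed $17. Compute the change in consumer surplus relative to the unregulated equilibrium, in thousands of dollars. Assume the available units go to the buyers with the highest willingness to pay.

In a free market, 240 - 6P = 3P - 3 gives the equilibrium P* = 27, Q* = 78.
The ceiling of 17 is below the equilibrium price 27, so it binds.
At P = 17: Qd = 240 - 6·17 = 138 and Qs = 3·17 - 3 = 48.
Consumer surplus without the control is ½ · (40 - 27) · 78 = 507.
With the ceiling, 48 units are sold at 17 (assume they go to the highest-value buyers). The demand price at Q = 48 is 32, so CS = ½ · [(40 - 17) + (32 - 17)] · 48 = 912.
Change in consumer surplus = 912 - 507 = 405.

405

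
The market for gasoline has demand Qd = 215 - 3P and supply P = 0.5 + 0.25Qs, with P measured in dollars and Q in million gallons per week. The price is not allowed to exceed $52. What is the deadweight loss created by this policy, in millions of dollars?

Rearranging supply gives Qs = 4P - 2. Without the control the market clears where 215 - 3P = 4P - 2, i.e. P* = 31 and Q* = 122.
Since 52 is above P* = 31, the ceiling does not bind and the free-market outcome prevails.
Since the control does not bind, no trades are prevented and deadweight loss is zero.

0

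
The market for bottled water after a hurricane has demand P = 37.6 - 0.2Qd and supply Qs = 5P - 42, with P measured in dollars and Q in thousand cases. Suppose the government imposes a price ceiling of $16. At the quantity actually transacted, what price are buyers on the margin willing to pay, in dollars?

Rearranging demand gives Qd = 188 - 5P. Without the control the market clears where 188 - 5P = 5P - 42, i.e. P* = 23 and Q* = 73.
Since 16 < 23, the ceiling is binding.
At P = 16: Qd = 188 - 5·16 = 108 and Qs = 5·16 - 42 = 38.
Only 38 units reach the market. On the demand curve, the marginal buyer's willingness to pay at Q = 38 is (188 - 38)/5 = 30.

30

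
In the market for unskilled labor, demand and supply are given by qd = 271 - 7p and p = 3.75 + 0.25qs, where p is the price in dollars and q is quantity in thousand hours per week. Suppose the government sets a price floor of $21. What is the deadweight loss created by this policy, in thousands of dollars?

0

Rearranging supply gives qs = 4p - 15. Setting quantity demanded equal to quantity supplied, 271 - 7p = 4p - 15, gives p* = 26 and q* = 89.
The floor of 21 is below the equilibrium price 26, so it is not binding; the market clears at p* = 26, q* = 89.
Since the control does not bind, no trades are prevented and deadweight loss is zero.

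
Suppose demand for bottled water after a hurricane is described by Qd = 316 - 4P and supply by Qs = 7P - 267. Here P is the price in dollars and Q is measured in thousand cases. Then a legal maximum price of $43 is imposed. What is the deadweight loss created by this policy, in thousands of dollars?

In a free market, 316 - 4P = 7P - 267 gives the equilibrium P* = 53, Q* = 104.
The ceiling of 43 is below the equilibrium price 53, so it binds.
At P = 43: Qd = 316 - 4·43 = 144 and Qs = 7·43 - 267 = 34.
Quantity traded falls to 34. At Q = 34 the demand price is (316 - 34)/4 = 70.5 and the supply price is (267 + 34)/7 = 43.
Deadweight loss = ½ · (70.5 - 43) · (104 - 34) = ½ · 27.5 · 70 = 962.5.

962.5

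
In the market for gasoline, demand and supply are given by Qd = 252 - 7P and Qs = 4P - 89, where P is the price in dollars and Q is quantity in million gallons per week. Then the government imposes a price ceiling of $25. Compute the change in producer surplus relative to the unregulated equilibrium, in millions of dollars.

-138

Equilibrium: 252 - 7P = 4P - 89, so 341 = 11P and P* = 31, Q* = 35.
Since 25 < 31, the ceiling is binding.
At P = 25: Qd = 252 - 7·25 = 77 and Qs = 4·25 - 89 = 11.
Producer surplus without the control is ½ · (31 - 22.25) · 35 = 153.125.
With the ceiling, producers sell 11 units at 25, so PS = ½ · (25 - 22.25) · 11 = 15.125.
Change in producer surplus = 15.125 - 153.125 = -138.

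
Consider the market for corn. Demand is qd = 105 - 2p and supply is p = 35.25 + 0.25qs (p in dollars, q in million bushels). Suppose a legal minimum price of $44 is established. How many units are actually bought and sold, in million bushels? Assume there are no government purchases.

17

Rearranging supply gives qs = 4p - 141. Equilibrium: 105 - 2p = 4p - 141, so 246 = 6p and p* = 41, q* = 23.
The floor of 44 is above the equilibrium price 41, so it binds.
At p = 44: qd = 105 - 2·44 = 17 and qs = 4·44 - 141 = 35.
The quantity actually transacted is the short side, demand: 17.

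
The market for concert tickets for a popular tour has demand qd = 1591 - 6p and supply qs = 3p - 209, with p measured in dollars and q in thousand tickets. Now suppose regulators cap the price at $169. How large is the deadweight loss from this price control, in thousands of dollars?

Without the control the market clears where 1591 - 6p = 3p - 209, i.e. p* = 200 and q* = 391.
Since 169 < 200, the ceiling is binding.
At p = 169: qd = 1591 - 6·169 = 577 and qs = 3·169 - 209 = 298.
Quantity traded falls to 298. At q = 298 the demand price is (1591 - 298)/6 = 215.5 and the supply price is (209 + 298)/3 = 169.
Deadweight loss = ½ · (215.5 - 169) · (391 - 298) = ½ · 46.5 · 93 = 2162.25.

2162.25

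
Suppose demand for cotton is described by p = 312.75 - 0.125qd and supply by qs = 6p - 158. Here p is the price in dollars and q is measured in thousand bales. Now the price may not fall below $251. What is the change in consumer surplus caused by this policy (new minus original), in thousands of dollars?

-45018

Rearranging demand gives qd = 2502 - 8p. In a free market, 2502 - 8p = 6p - 158 gives the equilibrium p* = 190, q* = 982.
The floor of 251 is above the equilibrium price 190, so it binds.
At p = 251: qd = 2502 - 8·251 = 494 and qs = 6·251 - 158 = 1348.
Consumer surplus without the control is ½ · (312.75 - 190) · 982 = 60270.25.
With the floor, consumers buy 494 units at 251, so CS = ½ · (312.75 - 251) · 494 = 15252.25.
Change in consumer surplus = 15252.25 - 60270.25 = -45018.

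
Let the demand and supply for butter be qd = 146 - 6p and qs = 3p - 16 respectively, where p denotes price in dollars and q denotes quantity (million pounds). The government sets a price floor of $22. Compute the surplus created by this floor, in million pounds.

36

In a free market, 146 - 6p = 3p - 16 gives the equilibrium p* = 18, q* = 38.
The floor of 22 is above the equilibrium price 18, so it binds.
At p = 22: qd = 146 - 6·22 = 14 and qs = 3·22 - 16 = 50.
Surplus = qs - qd = 50 - 14 = 36.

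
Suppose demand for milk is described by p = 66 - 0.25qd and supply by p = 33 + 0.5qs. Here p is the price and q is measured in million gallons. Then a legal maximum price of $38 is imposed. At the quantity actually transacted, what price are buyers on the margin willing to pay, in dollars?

63.5

Rearranging demand gives qd = 264 - 4p; rearranging supply gives qs = 2p - 66. In a free market, 264 - 4p = 2p - 66 gives the equilibrium p* = 55, q* = 44.
Because the ceiling (38) lies below the market-clearing price, it is binding.
At p = 38: qd = 264 - 4·38 = 112 and qs = 2·38 - 66 = 10.
Only 10 units reach the market. On the demand curve, the marginal buyer's willingness to pay at q = 10 is (264 - 10)/4 = 63.5.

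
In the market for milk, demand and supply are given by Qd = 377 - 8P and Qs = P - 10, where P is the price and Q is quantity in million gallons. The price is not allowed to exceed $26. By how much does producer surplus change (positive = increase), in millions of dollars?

In a free market, 377 - 8P = P - 10 gives the equilibrium P* = 43, Q* = 33.
The ceiling of 26 is below the equilibrium price 43, so it binds.
At P = 26: Qd = 377 - 8·26 = 169 and Qs = 26 - 10 = 16.
Producer surplus without the control is ½ · (43 - 10) · 33 = 544.5.
With the ceiling, producers sell 16 units at 26, so PS = ½ · (26 - 10) · 16 = 128.
Change in producer surplus = 128 - 544.5 = -416.5.

-416.5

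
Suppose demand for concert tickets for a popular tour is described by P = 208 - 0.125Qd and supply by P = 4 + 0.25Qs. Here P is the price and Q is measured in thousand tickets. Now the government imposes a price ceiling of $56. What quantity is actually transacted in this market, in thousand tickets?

208

Rearranging demand gives Qd = 1664 - 8P; rearranging supply gives Qs = 4P - 16. Equilibrium: 1664 - 8P = 4P - 16, so 1680 = 12P and P* = 140, Q* = 544.
Because the ceiling (56) lies below the market-clearing price, it is binding.
At P = 56: Qd = 1664 - 8·56 = 1216 and Qs = 4·56 - 16 = 208.
The quantity actually transacted is the short side, supply: 208.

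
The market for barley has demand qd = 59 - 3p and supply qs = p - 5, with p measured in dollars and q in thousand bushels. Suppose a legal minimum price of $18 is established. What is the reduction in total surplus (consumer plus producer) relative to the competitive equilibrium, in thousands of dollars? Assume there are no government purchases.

Equilibrium: 59 - 3p = p - 5, so 64 = 4p and p* = 16, q* = 11.
Because the floor (18) lies above the market-clearing price, it is binding.
At p = 18: qd = 59 - 3·18 = 5 and qs = 18 - 5 = 13.
Quantity traded falls to 5. At q = 5 the demand price is (59 - 5)/3 = 18 and the supply price is 5 + 5 = 10.
Deadweight loss = ½ · (18 - 10) · (11 - 5) = ½ · 8 · 6 = 24.

24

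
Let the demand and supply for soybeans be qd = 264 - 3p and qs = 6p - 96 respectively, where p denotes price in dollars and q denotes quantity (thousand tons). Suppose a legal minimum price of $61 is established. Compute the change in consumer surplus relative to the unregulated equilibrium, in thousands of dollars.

-2362.5

Equilibrium: 264 - 3p = 6p - 96, so 360 = 9p and p* = 40, q* = 144.
Since 61 > 40, the floor is binding.
At p = 61: qd = 264 - 3·61 = 81 and qs = 6·61 - 96 = 270.
Consumer surplus without the control is ½ · (88 - 40) · 144 = 3456.
With the floor, consumers buy 81 units at 61, so CS = ½ · (88 - 61) · 81 = 1093.5.
Change in consumer surplus = 1093.5 - 3456 = -2362.5.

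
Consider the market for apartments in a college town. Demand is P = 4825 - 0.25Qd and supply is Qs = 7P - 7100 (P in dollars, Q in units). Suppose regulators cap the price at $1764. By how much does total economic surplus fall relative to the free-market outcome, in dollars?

Rearranging demand gives Qd = 19300 - 4P. Equilibrium: 19300 - 4P = 7P - 7100, so 26400 = 11P and P* = 2400, Q* = 9700.
Because the ceiling (1764) lies below the market-clearing price, it is binding.
At P = 1764: Qd = 19300 - 4·1764 = 12244 and Qs = 7·1764 - 7100 = 5248.
Quantity traded falls to 5248. At Q = 5248 the demand price is (19300 - 5248)/4 = 3513 and the supply price is (7100 + 5248)/7 = 1764.
Deadweight loss = ½ · (3513 - 1764) · (9700 - 5248) = ½ · 1749 · 4452 = 3893274.

3893274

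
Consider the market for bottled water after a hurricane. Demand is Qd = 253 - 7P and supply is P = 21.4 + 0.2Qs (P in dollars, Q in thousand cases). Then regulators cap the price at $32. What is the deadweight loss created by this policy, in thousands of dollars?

0

Rearranging supply gives Qs = 5P - 107. Setting quantity demanded equal to quantity supplied, 253 - 7P = 5P - 107, gives P* = 30 and Q* = 43.
The ceiling of 32 is above the equilibrium price 30, so it is not binding; the market clears at P* = 30, Q* = 43.
Since the control does not bind, no trades are prevented and deadweight loss is zero.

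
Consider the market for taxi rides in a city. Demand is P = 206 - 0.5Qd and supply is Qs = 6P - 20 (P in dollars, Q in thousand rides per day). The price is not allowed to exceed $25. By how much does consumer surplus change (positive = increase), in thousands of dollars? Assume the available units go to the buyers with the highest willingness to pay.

Rearranging demand gives Qd = 412 - 2P. In a free market, 412 - 2P = 6P - 20 gives the equilibrium P* = 54, Q* = 304.
Since 25 < 54, the ceiling is binding.
At P = 25: Qd = 412 - 2·25 = 362 and Qs = 6·25 - 20 = 130.
Consumer surplus without the control is ½ · (206 - 54) · 304 = 23104.
With the ceiling, 130 units are sold at 25 (assume they go to the highest-value buyers). The demand price at Q = 130 is 141, so CS = ½ · [(206 - 25) + (141 - 25)] · 130 = 19305.
Change in consumer surplus = 19305 - 23104 = -3799.

-3799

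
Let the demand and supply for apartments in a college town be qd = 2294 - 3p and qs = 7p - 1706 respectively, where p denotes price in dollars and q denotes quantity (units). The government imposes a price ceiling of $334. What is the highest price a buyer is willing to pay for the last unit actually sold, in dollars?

Setting quantity demanded equal to quantity supplied, 2294 - 3p = 7p - 1706, gives p* = 400 and q* = 1094.
Since 334 < 400, the ceiling is binding.
At p = 334: qd = 2294 - 3·334 = 1292 and qs = 7·334 - 1706 = 632.
Only 632 units reach the market. On the demand curve, the marginal buyer's willingness to pay at q = 632 is (2294 - 632)/3 = 554.

554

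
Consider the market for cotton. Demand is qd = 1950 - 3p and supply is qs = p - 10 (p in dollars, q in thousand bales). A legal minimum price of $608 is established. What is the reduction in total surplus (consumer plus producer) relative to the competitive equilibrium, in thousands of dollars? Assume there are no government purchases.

83544

Equilibrium: 1950 - 3p = p - 10, so 1960 = 4p and p* = 490, q* = 480.
Because the floor (608) lies above the market-clearing price, it is binding.
At p = 608: qd = 1950 - 3·608 = 126 and qs = 608 - 10 = 598.
Quantity traded falls to 126. At q = 126 the demand price is (1950 - 126)/3 = 608 and the supply price is 10 + 126 = 136.
Deadweight loss = ½ · (608 - 136) · (480 - 126) = ½ · 472 · 354 = 83544.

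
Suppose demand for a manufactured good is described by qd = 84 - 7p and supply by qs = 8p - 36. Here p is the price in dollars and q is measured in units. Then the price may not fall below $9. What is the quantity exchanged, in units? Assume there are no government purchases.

21

Without the control the market clears where 84 - 7p = 8p - 36, i.e. p* = 8 and q* = 28.
Because the floor (9) lies above the market-clearing price, it is binding.
At p = 9: qd = 84 - 7·9 = 21 and qs = 8·9 - 36 = 36.
The quantity actually transacted is the short side, demand: 21.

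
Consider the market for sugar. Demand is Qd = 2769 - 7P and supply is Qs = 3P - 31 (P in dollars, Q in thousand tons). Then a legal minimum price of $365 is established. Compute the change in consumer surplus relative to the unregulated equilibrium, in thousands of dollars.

-43477.5

Setting quantity demanded equal to quantity supplied, 2769 - 7P = 3P - 31, gives P* = 280 and Q* = 809.
Because the floor (365) lies above the market-clearing price, it is binding.
At P = 365: Qd = 2769 - 7·365 = 214 and Qs = 3·365 - 31 = 1064.
Consumer surplus without the control is ½ · (2769/7 - 280) · 809 = 654481/14.
With the floor, consumers buy 214 units at 365, so CS = ½ · (2769/7 - 365) · 214 = 22898/7.
Change in consumer surplus = 22898/7 - 654481/14 = -43477.5.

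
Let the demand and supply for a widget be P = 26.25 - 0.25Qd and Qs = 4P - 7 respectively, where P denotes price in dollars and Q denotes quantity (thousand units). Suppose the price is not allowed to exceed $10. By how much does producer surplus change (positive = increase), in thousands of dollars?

Rearranging demand gives Qd = 105 - 4P. Equilibrium: 105 - 4P = 4P - 7, so 112 = 8P and P* = 14, Q* = 49.
Since 10 < 14, the ceiling is binding.
At P = 10: Qd = 105 - 4·10 = 65 and Qs = 4·10 - 7 = 33.
Producer surplus without the control is ½ · (14 - 1.75) · 49 = 300.125.
With the ceiling, producers sell 33 units at 10, so PS = ½ · (10 - 1.75) · 33 = 136.125.
Change in producer surplus = 136.125 - 300.125 = -164.

-164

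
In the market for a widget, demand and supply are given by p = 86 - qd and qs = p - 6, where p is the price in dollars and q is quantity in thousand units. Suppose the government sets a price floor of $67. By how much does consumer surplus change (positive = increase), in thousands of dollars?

-619.5

Rearranging demand gives qd = 86 - p. Setting quantity demanded equal to quantity supplied, 86 - p = p - 6, gives p* = 46 and q* = 40.
The floor of 67 is above the equilibrium price 46, so it binds.
At p = 67: qd = 86 - 67 = 19 and qs = 67 - 6 = 61.
Consumer surplus without the control is ½ · (86 - 46) · 40 = 800.
With the floor, consumers buy 19 units at 67, so CS = ½ · (86 - 67) · 19 = 180.5.
Change in consumer surplus = 180.5 - 800 = -619.5.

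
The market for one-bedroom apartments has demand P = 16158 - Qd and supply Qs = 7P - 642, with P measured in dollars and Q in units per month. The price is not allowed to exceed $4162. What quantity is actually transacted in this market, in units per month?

14058

Rearranging demand gives Qd = 16158 - P. Without the control the market clears where 16158 - P = 7P - 642, i.e. P* = 2100 and Q* = 14058.
Since 4162 is above P* = 2100, the ceiling does not bind and the free-market outcome prevails.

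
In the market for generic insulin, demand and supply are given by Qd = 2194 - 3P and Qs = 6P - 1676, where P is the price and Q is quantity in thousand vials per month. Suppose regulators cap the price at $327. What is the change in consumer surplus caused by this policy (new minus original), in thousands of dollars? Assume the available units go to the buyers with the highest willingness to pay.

-34196

In a free market, 2194 - 3P = 6P - 1676 gives the equilibrium P* = 430, Q* = 904.
Because the ceiling (327) lies below the market-clearing price, it is binding.
At P = 327: Qd = 2194 - 3·327 = 1213 and Qs = 6·327 - 1676 = 286.
Consumer surplus without the control is ½ · (2194/3 - 430) · 904 = 408608/3.
With the ceiling, 286 units are sold at 327 (assume they go to the highest-value buyers). The demand price at Q = 286 is 636, so CS = ½ · [(2194/3 - 327) + (636 - 327)] · 286 = 306020/3.
Change in consumer surplus = 306020/3 - 408608/3 = -34196.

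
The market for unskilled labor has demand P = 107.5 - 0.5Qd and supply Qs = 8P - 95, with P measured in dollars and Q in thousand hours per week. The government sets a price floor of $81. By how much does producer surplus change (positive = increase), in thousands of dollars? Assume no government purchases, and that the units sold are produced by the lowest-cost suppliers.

2025

Rearranging demand gives Qd = 215 - 2P. Without the control the market clears where 215 - 2P = 8P - 95, i.e. P* = 31 and Q* = 153.
The floor of 81 is above the equilibrium price 31, so it binds.
At P = 81: Qd = 215 - 2·81 = 53 and Qs = 8·81 - 95 = 553.
Producer surplus without the control is ½ · (31 - 11.875) · 153 = 1463.0625.
With the floor, 53 units are sold at 81. The supply price at Q = 53 is 18.5, so PS = ½ · [(81 - 11.875) + (81 - 18.5)] · 53 = 3488.0625.
Change in producer surplus = 3488.0625 - 1463.0625 = 2025.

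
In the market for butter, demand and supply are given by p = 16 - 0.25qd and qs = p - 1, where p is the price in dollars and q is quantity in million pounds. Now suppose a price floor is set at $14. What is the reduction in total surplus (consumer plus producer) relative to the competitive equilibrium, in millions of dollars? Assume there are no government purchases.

Rearranging demand gives qd = 64 - 4p. Setting quantity demanded equal to quantity supplied, 64 - 4p = p - 1, gives p* = 13 and q* = 12.
Because the floor (14) lies above the market-clearing price, it is binding.
At p = 14: qd = 64 - 4·14 = 8 and qs = 14 - 1 = 13.
Quantity traded falls to 8. At q = 8 the demand price is (64 - 8)/4 = 14 and the supply price is 1 + 8 = 9.
Deadweight loss = ½ · (14 - 9) · (12 - 8) = ½ · 5 · 4 = 10.

10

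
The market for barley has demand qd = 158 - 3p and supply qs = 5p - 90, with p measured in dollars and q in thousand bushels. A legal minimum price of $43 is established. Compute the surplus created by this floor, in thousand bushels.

Without the control the market clears where 158 - 3p = 5p - 90, i.e. p* = 31 and q* = 65.
The floor of 43 is above the equilibrium price 31, so it binds.
At p = 43: qd = 158 - 3·43 = 29 and qs = 5·43 - 90 = 125.
Surplus = qs - qd = 125 - 29 = 96.

96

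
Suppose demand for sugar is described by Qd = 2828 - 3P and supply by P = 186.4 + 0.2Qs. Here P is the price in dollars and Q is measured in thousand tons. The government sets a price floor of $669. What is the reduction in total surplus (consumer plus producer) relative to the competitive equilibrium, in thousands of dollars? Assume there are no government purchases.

Rearranging supply gives Qs = 5P - 932. Setting quantity demanded equal to quantity supplied, 2828 - 3P = 5P - 932, gives P* = 470 and Q* = 1418.
The floor of 669 is above the equilibrium price 470, so it binds.
At P = 669: Qd = 2828 - 3·669 = 821 and Qs = 5·669 - 932 = 2413.
Quantity traded falls to 821. At Q = 821 the demand price is (2828 - 821)/3 = 669 and the supply price is (932 + 821)/5 = 350.6.
Deadweight loss = ½ · (669 - 350.6) · (1418 - 821) = ½ · 318.4 · 597 = 95042.4.

95042.4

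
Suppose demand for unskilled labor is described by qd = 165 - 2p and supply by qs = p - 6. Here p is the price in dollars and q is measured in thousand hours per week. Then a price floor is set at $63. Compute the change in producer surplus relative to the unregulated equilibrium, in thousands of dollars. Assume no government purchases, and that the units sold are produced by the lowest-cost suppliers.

In a free market, 165 - 2p = p - 6 gives the equilibrium p* = 57, q* = 51.
The floor of 63 is above the equilibrium price 57, so it binds.
At p = 63: qd = 165 - 2·63 = 39 and qs = 63 - 6 = 57.
Producer surplus without the control is ½ · (57 - 6) · 51 = 1300.5.
With the floor, 39 units are sold at 63. The supply price at q = 39 is 45, so PS = ½ · [(63 - 6) + (63 - 45)] · 39 = 1462.5.
Change in producer surplus = 1462.5 - 1300.5 = 162.

162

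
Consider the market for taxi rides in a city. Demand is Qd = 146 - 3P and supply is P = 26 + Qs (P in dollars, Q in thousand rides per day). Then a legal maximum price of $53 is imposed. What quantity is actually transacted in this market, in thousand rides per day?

17

Rearranging supply gives Qs = P - 26. In a free market, 146 - 3P = P - 26 gives the equilibrium P* = 43, Q* = 17.
Since 53 is above P* = 43, the ceiling does not bind and the free-market outcome prevails.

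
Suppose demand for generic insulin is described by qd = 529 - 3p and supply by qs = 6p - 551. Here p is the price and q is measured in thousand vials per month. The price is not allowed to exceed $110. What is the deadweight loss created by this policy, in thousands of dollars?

900

Without the control the market clears where 529 - 3p = 6p - 551, i.e. p* = 120 and q* = 169.
Since 110 < 120, the ceiling is binding.
At p = 110: qd = 529 - 3·110 = 199 and qs = 6·110 - 551 = 109.
Quantity traded falls to 109. At q = 109 the demand price is (529 - 109)/3 = 140 and the supply price is (551 + 109)/6 = 110.
Deadweight loss = ½ · (140 - 110) · (169 - 109) = ½ · 30 · 60 = 900.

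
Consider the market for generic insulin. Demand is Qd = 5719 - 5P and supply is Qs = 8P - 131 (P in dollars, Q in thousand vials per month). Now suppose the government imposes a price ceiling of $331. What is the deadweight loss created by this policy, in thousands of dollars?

147274.4

In a free market, 5719 - 5P = 8P - 131 gives the equilibrium P* = 450, Q* = 3469.
Because the ceiling (331) lies below the market-clearing price, it is binding.
At P = 331: Qd = 5719 - 5·331 = 4064 and Qs = 8·331 - 131 = 2517.
Quantity traded falls to 2517. At Q = 2517 the demand price is (5719 - 2517)/5 = 640.4 and the supply price is (131 + 2517)/8 = 331.
Deadweight loss = ½ · (640.4 - 331) · (3469 - 2517) = ½ · 309.4 · 952 = 147274.4.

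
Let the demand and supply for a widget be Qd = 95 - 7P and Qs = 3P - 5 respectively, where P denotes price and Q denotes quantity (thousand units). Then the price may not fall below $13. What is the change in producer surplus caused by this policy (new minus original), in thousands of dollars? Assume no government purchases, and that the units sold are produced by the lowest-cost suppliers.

In a free market, 95 - 7P = 3P - 5 gives the equilibrium P* = 10, Q* = 25.
The floor of 13 is above the equilibrium price 10, so it binds.
At P = 13: Qd = 95 - 7·13 = 4 and Qs = 3·13 - 5 = 34.
Producer surplus without the control is ½ · (10 - 5/3) · 25 = 625/6.
With the floor, 4 units are sold at 13. The supply price at Q = 4 is 3, so PS = ½ · [(13 - 5/3) + (13 - 3)] · 4 = 128/3.
Change in producer surplus = 128/3 - 625/6 = -61.5.

-61.5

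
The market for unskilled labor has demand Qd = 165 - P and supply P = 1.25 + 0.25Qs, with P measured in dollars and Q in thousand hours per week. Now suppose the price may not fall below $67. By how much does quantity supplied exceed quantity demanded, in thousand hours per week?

Rearranging supply gives Qs = 4P - 5. In a free market, 165 - P = 4P - 5 gives the equilibrium P* = 34, Q* = 131.
Since 67 > 34, the floor is binding.
At P = 67: Qd = 165 - 67 = 98 and Qs = 4·67 - 5 = 263.
Surplus = Qs - Qd = 263 - 98 = 165.

165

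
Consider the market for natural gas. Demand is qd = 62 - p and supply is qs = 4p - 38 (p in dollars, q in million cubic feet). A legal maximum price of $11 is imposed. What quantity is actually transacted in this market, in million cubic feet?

In a free market, 62 - p = 4p - 38 gives the equilibrium p* = 20, q* = 42.
The ceiling of 11 is below the equilibrium price 20, so it binds.
At p = 11: qd = 62 - 11 = 51 and qs = 4·11 - 38 = 6.
The quantity actually transacted is the short side, supply: 6.

6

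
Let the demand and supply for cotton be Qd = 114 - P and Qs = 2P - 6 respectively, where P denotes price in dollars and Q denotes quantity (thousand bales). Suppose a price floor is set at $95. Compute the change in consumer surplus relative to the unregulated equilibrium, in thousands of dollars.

Equilibrium: 114 - P = 2P - 6, so 120 = 3P and P* = 40, Q* = 74.
Because the floor (95) lies above the market-clearing price, it is binding.
At P = 95: Qd = 114 - 95 = 19 and Qs = 2·95 - 6 = 184.
Consumer surplus without the control is ½ · (114 - 40) · 74 = 2738.
With the floor, consumers buy 19 units at 95, so CS = ½ · (114 - 95) · 19 = 180.5.
Change in consumer surplus = 180.5 - 2738 = -2557.5.

-2557.5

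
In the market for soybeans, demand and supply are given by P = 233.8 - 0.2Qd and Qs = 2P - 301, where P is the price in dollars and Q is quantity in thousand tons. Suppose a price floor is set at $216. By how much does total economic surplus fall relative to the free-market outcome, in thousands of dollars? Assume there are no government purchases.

315

Rearranging demand gives Qd = 1169 - 5P. Equilibrium: 1169 - 5P = 2P - 301, so 1470 = 7P and P* = 210, Q* = 119.
Since 216 > 210, the floor is binding.
At P = 216: Qd = 1169 - 5·216 = 89 and Qs = 2·216 - 301 = 131.
Quantity traded falls to 89. At Q = 89 the demand price is (1169 - 89)/5 = 216 and the supply price is (301 + 89)/2 = 195.
Deadweight loss = ½ · (216 - 195) · (119 - 89) = ½ · 21 · 30 = 315.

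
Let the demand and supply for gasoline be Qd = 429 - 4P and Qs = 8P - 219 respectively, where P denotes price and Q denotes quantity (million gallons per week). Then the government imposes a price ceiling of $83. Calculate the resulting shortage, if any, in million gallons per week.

0

Setting quantity demanded equal to quantity supplied, 429 - 4P = 8P - 219, gives P* = 54 and Q* = 213.
The ceiling of 83 is above the equilibrium price 54, so it is not binding; the market clears at P* = 54, Q* = 213.
Since the control does not bind, there is no shortage.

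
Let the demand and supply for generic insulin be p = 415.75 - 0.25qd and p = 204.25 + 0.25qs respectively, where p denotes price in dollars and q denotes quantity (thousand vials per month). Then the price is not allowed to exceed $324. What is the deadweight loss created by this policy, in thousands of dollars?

0

Rearranging demand gives qd = 1663 - 4p; rearranging supply gives qs = 4p - 817. In a free market, 1663 - 4p = 4p - 817 gives the equilibrium p* = 310, q* = 423.
Since 324 is above p* = 310, the ceiling does not bind and the free-market outcome prevails.
Since the control does not bind, no trades are prevented and deadweight loss is zero.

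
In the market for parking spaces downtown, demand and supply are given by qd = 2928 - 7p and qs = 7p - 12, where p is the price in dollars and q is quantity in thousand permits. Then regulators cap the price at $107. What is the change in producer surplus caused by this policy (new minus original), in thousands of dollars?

-113042.5

In a free market, 2928 - 7p = 7p - 12 gives the equilibrium p* = 210, q* = 1458.
Since 107 < 210, the ceiling is binding.
At p = 107: qd = 2928 - 7·107 = 2179 and qs = 7·107 - 12 = 737.
Producer surplus without the control is ½ · (210 - 12/7) · 1458 = 1062882/7.
With the ceiling, producers sell 737 units at 107, so PS = ½ · (107 - 12/7) · 737 = 543169/14.
Change in producer surplus = 543169/14 - 1062882/7 = -113042.5.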